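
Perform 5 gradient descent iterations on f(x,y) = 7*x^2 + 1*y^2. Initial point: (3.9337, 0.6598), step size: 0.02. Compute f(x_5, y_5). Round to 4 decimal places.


Gradient descent on f(x,y) = 7*x^2 + 1*y^2.
Starting point: (3.9337, 0.6598), alpha = 0.02
Step 1: grad_x = 2*7*3.9337 = 55.0718, grad_y = 2*1*0.6598 = 1.3196
  x_1 = 3.9337 - 0.02*55.0718 = 2.8323
  y_1 = 0.6598 - 0.02*1.3196 = 0.6334
Step 2: grad_x = 2*7*2.8323 = 39.6517, grad_y = 2*1*0.6334 = 1.2668
  x_2 = 2.8323 - 0.02*39.6517 = 2.0392
  y_2 = 0.6334 - 0.02*1.2668 = 0.6081
Step 3: grad_x = 2*7*2.0392 = 28.5492, grad_y = 2*1*0.6081 = 1.2161
  x_3 = 2.0392 - 0.02*28.5492 = 1.4682
  y_3 = 0.6081 - 0.02*1.2161 = 0.5837
Step 4: grad_x = 2*7*1.4682 = 20.5554, grad_y = 2*1*0.5837 = 1.1675
  x_4 = 1.4682 - 0.02*20.5554 = 1.0571
  y_4 = 0.5837 - 0.02*1.1675 = 0.5604
Step 5: grad_x = 2*7*1.0571 = 14.7999, grad_y = 2*1*0.5604 = 1.1208
  x_5 = 1.0571 - 0.02*14.7999 = 0.7611
  y_5 = 0.5604 - 0.02*1.1208 = 0.538
f(0.7611, 0.538) = 7*0.7611^2 + 1*0.538^2 = 4.3447


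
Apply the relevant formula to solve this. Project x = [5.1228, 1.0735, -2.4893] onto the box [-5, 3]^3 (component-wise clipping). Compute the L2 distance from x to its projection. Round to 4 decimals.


Project each component onto [-5, 3].
clip(5.1228) = 3.0, clip(1.0735) = 1.0735, clip(-2.4893) = -2.4893
Projection = [3.0, 1.0735, -2.4893]
Squared diffs: [4.5063, 0.0, 0.0]
Distance = sqrt(4.5063) = 2.1228


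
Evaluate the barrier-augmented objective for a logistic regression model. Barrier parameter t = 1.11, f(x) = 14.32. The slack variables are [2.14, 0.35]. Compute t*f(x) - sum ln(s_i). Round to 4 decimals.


Step 1: Compute log-barrier.
ln values: [0.7608, -1.0498]
phi = -(0.7608 - 1.0498) = 0.289
Step 2: Compute augmented objective.
t*f(x) = 1.11*14.32 = 15.8952
Total = 15.8952 + 0.289 = 16.1842


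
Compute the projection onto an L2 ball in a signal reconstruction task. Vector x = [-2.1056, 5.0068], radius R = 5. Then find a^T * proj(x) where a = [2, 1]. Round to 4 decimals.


Step 1: Compute ||x|| (intermediates to 6 decimals).
||x|| = sqrt((-2.1056)^2 + 5.0068^2) = 5.431537
Step 2: Project.
Since ||x|| > R, scale = R/||x|| = 5/5.431537 = 0.92055, proj(x) = scale * x
proj(x) = [-1.93831, 4.60901]
Step 3: Dot product.
a^T * proj(x) = 2*(-1.93831) + 1*4.60901 = 0.7324


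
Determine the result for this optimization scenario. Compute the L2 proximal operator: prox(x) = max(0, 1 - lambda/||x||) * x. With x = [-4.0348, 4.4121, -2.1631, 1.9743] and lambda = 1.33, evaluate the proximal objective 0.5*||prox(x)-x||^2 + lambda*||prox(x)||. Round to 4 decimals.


Step 1: Compute ||x||.
||x|| = 6.6576
Step 2: Compute scaling factor.
scale = max(0, 1 - 1.33/6.6576) = 0.8002
Step 3: prox(x) = [-3.2288, 3.5307, -1.731, 1.5799]
||prox(x)|| = 5.3276
Step 4: Proximal objective.
0.5*||prox-x||^2 = 0.8845
lambda*||prox|| = 7.0857
Total = 7.9701


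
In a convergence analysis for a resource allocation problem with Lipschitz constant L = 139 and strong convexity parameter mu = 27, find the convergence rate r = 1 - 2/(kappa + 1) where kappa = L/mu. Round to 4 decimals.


Step 1: Compute the condition number.
kappa = L/mu = 139/27 = 5.1481
Step 2: Compute the convergence rate.
r = 1 - 2/(kappa + 1) = 1 - 2*mu/(L + mu) = (L - mu)/(L + mu) = 112/166 = 0.6747


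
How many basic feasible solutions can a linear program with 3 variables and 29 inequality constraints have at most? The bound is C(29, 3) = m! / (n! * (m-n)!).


Each vertex corresponds to some choice of n active constraints out of m, so the number of vertices is at most C(m, n) = m! / (n!(m-n)!).
m = 29, n = 3
Numerator: 29 * 28 * 27
Denominator: 3! = 6
C(29, 3) = 3654


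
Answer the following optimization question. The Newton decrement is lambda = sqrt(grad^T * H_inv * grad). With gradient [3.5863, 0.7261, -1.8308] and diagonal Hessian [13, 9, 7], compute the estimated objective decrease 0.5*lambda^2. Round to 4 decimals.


Step 1: H is diagonal, so H^(-1) * g = [0.2759, 0.0807, -0.2615].
Step 2: g^T H^(-1) g = sum_i g_i^2 / H_ii
  = (3.5863)^2/13 + (0.7261)^2/9 + (-1.8308)^2/7
  = 0.9893 + 0.0586 + 0.4788 = 1.5268
Step 3: Objective decrease = 0.5 * g^T H^(-1) g = 0.7634


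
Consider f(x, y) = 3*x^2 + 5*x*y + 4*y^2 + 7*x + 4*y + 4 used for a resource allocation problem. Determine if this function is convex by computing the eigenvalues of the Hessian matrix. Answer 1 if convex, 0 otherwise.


The Hessian of f(x,y) = 3*x^2 + 5*x*y + 4*y^2 + 7*x + 4*y + 4 is:
H = [[6, 5], [5, 8]]
Trace = 6 + 8 = 14
Determinant = 6*8 - (5)^2 = 23
Discriminant = (14)^2 - 4*23 = 104.0
Eigenvalues: lambda_1 = 1.901, lambda_2 = 12.099
The function is convex.

1


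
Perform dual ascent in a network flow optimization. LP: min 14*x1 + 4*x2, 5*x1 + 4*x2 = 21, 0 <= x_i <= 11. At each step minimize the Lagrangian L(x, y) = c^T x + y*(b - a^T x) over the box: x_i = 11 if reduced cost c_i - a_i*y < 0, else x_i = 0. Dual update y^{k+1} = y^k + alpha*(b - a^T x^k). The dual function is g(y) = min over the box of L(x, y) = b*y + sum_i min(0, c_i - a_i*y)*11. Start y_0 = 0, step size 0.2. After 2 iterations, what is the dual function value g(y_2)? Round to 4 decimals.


Dual ascent for LP: min 14*x1 + 4*x2, 5*x1 + 4*x2 = 21, 0 <= x_i <= 11
Step 1: y^k = 0.0, reduced costs: (14.0, 4.0)
  x^k = (0.0, 0.0), subgradient = b - a^T x = 21.0
  y^{k+1} = 0.0 + 0.2*21.0 = 4.2
Step 2: y^k = 4.2, reduced costs: (-7.0, -12.8)
  x^k = (11.0, 11.0), subgradient = b - a^T x = -78.0
  y^{k+1} = 4.2 + 0.2*-78.0 = -11.4
Dual objective at y_2 = -11.4: reduced costs (71.0, 49.6), box minimizer x = (0.0, 0.0)
g(y_2) = b*y + (c1 - a1*y)*x1 + (c2 - a2*y)*x2 = 21*(-11.4) + 71.0*0.0 + 49.6*0.0 = -239.4 + 0.0 + 0.0 = -239.4


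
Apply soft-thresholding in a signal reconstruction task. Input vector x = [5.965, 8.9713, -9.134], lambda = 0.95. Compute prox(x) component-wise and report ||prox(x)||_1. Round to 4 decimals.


Soft-thresholding with lambda = 0.95:
prox(5.965) = sign(5.965)*max(|5.965| - 0.95, 0) = 5.015
prox(8.9713) = sign(8.9713)*max(|8.9713| - 0.95, 0) = 8.0213
prox(-9.134) = sign(-9.134)*max(|-9.134| - 0.95, 0) = -8.184
prox(x) = [5.015, 8.0213, -8.184]
||prox(x)||_1 = 5.015 + 8.0213 + 8.184 = 21.2203


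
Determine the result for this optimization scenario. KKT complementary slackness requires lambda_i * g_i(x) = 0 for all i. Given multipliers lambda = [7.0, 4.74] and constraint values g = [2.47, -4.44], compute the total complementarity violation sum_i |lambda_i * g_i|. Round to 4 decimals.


KKT complementary slackness check:
lambda_1 * g_1 = 7.0 * 2.47 = 17.29
lambda_2 * g_2 = 4.74 * -4.44 = -21.0456
Total violation = 17.29 + 21.0456 = 38.3356


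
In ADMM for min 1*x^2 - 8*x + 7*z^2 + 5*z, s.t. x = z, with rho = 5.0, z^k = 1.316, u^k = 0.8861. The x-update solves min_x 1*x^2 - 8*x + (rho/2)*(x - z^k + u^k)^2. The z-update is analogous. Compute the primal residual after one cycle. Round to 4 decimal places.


ADMM iteration with rho = 5.0, z^k = 1.316, u^k = 0.8861
Step 1: x-update.
Minimize 1*x^2 - 8*x + (5.0/2)*(x - 1.316 + 0.8861)^2
FOC: (2*1 + 5.0)*x = 8 + 5.0*(1.316 - 0.8861)
x^{k+1} = 1.4499
Step 2: z-update.
Minimize 7*z^2 + 5*z + (5.0/2)*(1.4499 - z + 0.8861)^2
FOC: (2*7 + 5.0)*z = -5 + 5.0*(1.4499 + 0.8861)
z^{k+1} = 0.3516
Step 3: u-update.
u^{k+1} = 0.8861 + 1.4499 - 0.3516 = 1.9844
Step 4: Primal residual = |1.4499 - 0.3516| = 1.0983


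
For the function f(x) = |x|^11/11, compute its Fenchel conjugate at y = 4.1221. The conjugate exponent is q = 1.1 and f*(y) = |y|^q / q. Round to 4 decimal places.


The conjugate exponent q satisfies 1/p + 1/q = 1.
p = 11, so q = 11/(11 - 1) = 1.1
|y|^q = 4.1221^1.1 = 4.7493
f*(4.1221) = 4.7493 / 1.1 = 4.3176


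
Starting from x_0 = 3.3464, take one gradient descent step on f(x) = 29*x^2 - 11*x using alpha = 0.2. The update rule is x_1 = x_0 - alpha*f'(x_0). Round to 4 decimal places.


We compute the gradient at x_0 and apply the update.
f'(x) = 58*x - 11
f'(3.3464) = 58*3.3464 - 11 = 183.0912
x_1 = 3.3464 - 0.2*183.0912 = -33.2718


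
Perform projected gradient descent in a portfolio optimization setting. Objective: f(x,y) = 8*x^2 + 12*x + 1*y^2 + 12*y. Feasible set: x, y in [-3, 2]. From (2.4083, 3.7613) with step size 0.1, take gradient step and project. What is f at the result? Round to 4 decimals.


Step 1: Compute gradient at (2.4083, 3.7613).
grad_x = 2*8*2.4083 + 12 = 50.5328
grad_y = 2*1*3.7613 + 12 = 19.5226
Step 2: Gradient step.
x_raw = 2.4083 - 0.1*50.5328 = -2.645
y_raw = 3.7613 - 0.1*19.5226 = 1.809
Step 3: Project onto [-3, 2].
x_proj = clip(-2.645) = -2.645
y_proj = clip(1.809) = 1.809
Step 4: Evaluate f.
f(-2.645, 1.809) = 49.2087


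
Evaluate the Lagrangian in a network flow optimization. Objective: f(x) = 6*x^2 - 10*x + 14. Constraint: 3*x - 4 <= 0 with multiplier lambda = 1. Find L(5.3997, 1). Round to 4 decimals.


Step 1: Evaluate f(x).
f(5.3997) = 6*5.3997^2 - 10*5.3997 + 14 = 134.9436
Step 2: Evaluate g(x).
g(5.3997) = 3*5.3997 - 4 = 12.1991
Step 3: Compute Lagrangian.
L = 134.9436 + 1*12.1991 = 147.1427


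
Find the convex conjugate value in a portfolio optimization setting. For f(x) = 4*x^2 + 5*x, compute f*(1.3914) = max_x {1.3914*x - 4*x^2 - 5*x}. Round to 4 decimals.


f*(y) = sup_x {y*x - a*x^2 - b*x} = sup_x {(y-b)*x - a*x^2}
FOC: (y - b) - 2a*x = 0 => x* = (y - b)/(2a)
x* = (1.3914 - 5)/(2*4) = -0.4511
f*(1.3914) = (y-b)^2/(4a) = (1.3914 - 5)^2/(4*4)
= 13.022/16 = 0.8139


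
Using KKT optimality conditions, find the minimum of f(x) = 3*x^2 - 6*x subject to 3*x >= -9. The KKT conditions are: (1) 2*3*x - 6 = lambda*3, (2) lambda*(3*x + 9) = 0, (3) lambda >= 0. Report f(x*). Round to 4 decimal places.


Step 1: Try lambda = 0 (constraint inactive).
Stationarity: 2*3*x - 6 = 0
x* = 6/(2*3) = 1.0
Check constraint: 3*1.0 = 3.0 >= -9 -- satisfied.
Step 2: Compute optimal value.
f(x*) = 3*1.0^2 - 6*1.0 = -3.0


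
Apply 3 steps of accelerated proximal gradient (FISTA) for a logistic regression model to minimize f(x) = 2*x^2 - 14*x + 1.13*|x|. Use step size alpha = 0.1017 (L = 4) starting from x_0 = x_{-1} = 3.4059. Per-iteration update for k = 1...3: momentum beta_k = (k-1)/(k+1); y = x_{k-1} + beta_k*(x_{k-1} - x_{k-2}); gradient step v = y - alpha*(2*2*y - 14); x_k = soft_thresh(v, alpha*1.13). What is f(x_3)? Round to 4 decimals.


FISTA on f(x) = 2*x^2 - 14*x + 1.13*|x|
L = 4, alpha = 0.1017
Iteration 1: beta = 0.0, y = 3.4059 + 0.0*(3.4059 - 3.4059) = 3.4059
  grad(y) = -0.3764, v = y - alpha*grad = 3.4442
  prox(v) = soft_thresh(3.4442, 0.1149) = 3.3293
Iteration 2: beta = 0.3333, y = 3.3293 + 0.3333*(3.3293 - 3.4059) = 3.3037
  grad(y) = -0.7852, v = y - alpha*grad = 3.3836
  prox(v) = soft_thresh(3.3836, 0.1149) = 3.2686
Iteration 3: beta = 0.5, y = 3.2686 + 0.5*(3.2686 - 3.3293) = 3.2383
  grad(y) = -1.0467, v = y - alpha*grad = 3.3448
  prox(v) = soft_thresh(3.3448, 0.1149) = 3.2299
f(x_3) = 2*3.2299^2 - 14*3.2299 + 1.13*|3.2299| = -20.7043


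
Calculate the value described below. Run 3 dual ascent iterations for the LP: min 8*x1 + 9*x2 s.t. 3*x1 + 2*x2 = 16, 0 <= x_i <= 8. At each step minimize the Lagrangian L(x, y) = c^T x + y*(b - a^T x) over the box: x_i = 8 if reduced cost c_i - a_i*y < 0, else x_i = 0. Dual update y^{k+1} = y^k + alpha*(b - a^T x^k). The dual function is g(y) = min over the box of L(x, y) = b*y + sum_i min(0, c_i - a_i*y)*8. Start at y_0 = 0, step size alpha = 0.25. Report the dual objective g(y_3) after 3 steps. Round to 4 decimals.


Dual ascent for LP: min 8*x1 + 9*x2, 3*x1 + 2*x2 = 16, 0 <= x_i <= 8
Step 1: y^k = 0.0, reduced costs: (8.0, 9.0)
  x^k = (0.0, 0.0), subgradient = b - a^T x = 16.0
  y^{k+1} = 0.0 + 0.25*16.0 = 4.0
Step 2: y^k = 4.0, reduced costs: (-4.0, 1.0)
  x^k = (8.0, 0.0), subgradient = b - a^T x = -8.0
  y^{k+1} = 4.0 + 0.25*-8.0 = 2.0
Step 3: y^k = 2.0, reduced costs: (2.0, 5.0)
  x^k = (0.0, 0.0), subgradient = b - a^T x = 16.0
  y^{k+1} = 2.0 + 0.25*16.0 = 6.0
Dual objective at y_3 = 6.0: reduced costs (-10.0, -3.0), box minimizer x = (8.0, 8.0)
g(y_3) = b*y + (c1 - a1*y)*x1 + (c2 - a2*y)*x2 = 16*6.0 + (-10.0)*8.0 + (-3.0)*8.0 = 96.0 - 80.0 - 24.0 = -8.0


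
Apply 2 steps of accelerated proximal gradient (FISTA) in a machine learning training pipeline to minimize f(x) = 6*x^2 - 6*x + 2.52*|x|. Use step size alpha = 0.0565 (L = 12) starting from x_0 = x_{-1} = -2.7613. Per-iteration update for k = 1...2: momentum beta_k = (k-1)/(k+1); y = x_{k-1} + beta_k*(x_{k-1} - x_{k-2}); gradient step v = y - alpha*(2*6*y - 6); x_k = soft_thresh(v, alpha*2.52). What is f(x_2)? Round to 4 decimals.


FISTA on f(x) = 6*x^2 - 6*x + 2.52*|x|
L = 12, alpha = 0.0565
Iteration 1: beta = 0.0, y = -2.7613 + 0.0*(-2.7613 + 2.7613) = -2.7613
  grad(y) = -39.1356, v = y - alpha*grad = -0.5501
  prox(v) = soft_thresh(-0.5501, 0.1424) = -0.4078
Iteration 2: beta = 0.3333, y = -0.4078 + 0.3333*(-0.4078 + 2.7613) = 0.3768
  grad(y) = -1.4789, v = y - alpha*grad = 0.4603
  prox(v) = soft_thresh(0.4603, 0.1424) = 0.3179
f(x_2) = 6*0.3179^2 - 6*0.3179 + 2.52*|0.3179| = -0.4999


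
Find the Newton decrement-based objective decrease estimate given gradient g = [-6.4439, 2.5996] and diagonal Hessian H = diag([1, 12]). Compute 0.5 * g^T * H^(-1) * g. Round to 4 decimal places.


Step 1: H is diagonal, so H^(-1) * g = [-6.4439, 0.2166].
Step 2: g^T H^(-1) g = sum_i g_i^2 / H_ii
  = (-6.4439)^2/1 + (2.5996)^2/12
  = 41.5238 + 0.5632 = 42.087
Step 3: Objective decrease = 0.5 * g^T H^(-1) g = 21.0435


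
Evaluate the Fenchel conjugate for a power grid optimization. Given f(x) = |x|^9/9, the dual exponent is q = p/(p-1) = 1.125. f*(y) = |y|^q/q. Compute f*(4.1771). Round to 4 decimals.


The conjugate exponent q satisfies 1/p + 1/q = 1.
p = 9, so q = 9/(9 - 1) = 1.125
|y|^q = 4.1771^1.125 = 4.9944
f*(4.1771) = 4.9944 / 1.125 = 4.4395


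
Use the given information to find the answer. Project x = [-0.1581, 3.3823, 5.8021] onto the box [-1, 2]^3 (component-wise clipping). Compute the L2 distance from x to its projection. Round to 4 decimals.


Project each component onto [-1, 2].
clip(-0.1581) = -0.1581, clip(3.3823) = 2.0, clip(5.8021) = 2.0
Projection = [-0.1581, 2.0, 2.0]
Squared diffs: [0.0, 1.9108, 14.456]
Distance = sqrt(16.3668) = 4.0456


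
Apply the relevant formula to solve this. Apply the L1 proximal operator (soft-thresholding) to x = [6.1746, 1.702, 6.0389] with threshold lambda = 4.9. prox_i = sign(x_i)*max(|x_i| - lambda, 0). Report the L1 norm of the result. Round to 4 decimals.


Soft-thresholding with lambda = 4.9:
prox(6.1746) = sign(6.1746)*max(|6.1746| - 4.9, 0) = 1.2746
prox(1.702) = sign(1.702)*max(|1.702| - 4.9, 0) = 0.0
prox(6.0389) = sign(6.0389)*max(|6.0389| - 4.9, 0) = 1.1389
prox(x) = [1.2746, 0.0, 1.1389]
||prox(x)||_1 = 1.2746 + 0.0 + 1.1389 = 2.4135


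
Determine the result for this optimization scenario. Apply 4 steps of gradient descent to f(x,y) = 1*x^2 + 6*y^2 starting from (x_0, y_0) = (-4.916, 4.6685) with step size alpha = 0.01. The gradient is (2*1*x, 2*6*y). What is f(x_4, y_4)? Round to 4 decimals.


Gradient descent on f(x,y) = 1*x^2 + 6*y^2.
Starting point: (-4.916, 4.6685), alpha = 0.01
Step 1: grad_x = 2*1*-4.916 = -9.832, grad_y = 2*6*4.6685 = 56.022
  x_1 = -4.916 - 0.01*-9.832 = -4.8177
  y_1 = 4.6685 - 0.01*56.022 = 4.1083
Step 2: grad_x = 2*1*-4.8177 = -9.6354, grad_y = 2*6*4.1083 = 49.2994
  x_2 = -4.8177 - 0.01*-9.6354 = -4.7213
  y_2 = 4.1083 - 0.01*49.2994 = 3.6153
Step 3: grad_x = 2*1*-4.7213 = -9.4427, grad_y = 2*6*3.6153 = 43.3834
  x_3 = -4.7213 - 0.01*-9.4427 = -4.6269
  y_3 = 3.6153 - 0.01*43.3834 = 3.1815
Step 4: grad_x = 2*1*-4.6269 = -9.2538, grad_y = 2*6*3.1815 = 38.1774
  x_4 = -4.6269 - 0.01*-9.2538 = -4.5344
  y_4 = 3.1815 - 0.01*38.1774 = 2.7997
f(-4.5344, 2.7997) = 1*(-4.5344)^2 + 6*2.7997^2 = 67.5896


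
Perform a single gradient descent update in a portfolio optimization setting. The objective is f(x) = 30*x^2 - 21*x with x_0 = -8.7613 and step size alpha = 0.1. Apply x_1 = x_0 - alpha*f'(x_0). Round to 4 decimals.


We compute the gradient at x_0 and apply the update.
f'(x) = 60*x - 21
f'(-8.7613) = 60*-8.7613 - 21 = -546.678
x_1 = -8.7613 - 0.1*-546.678 = 45.9065


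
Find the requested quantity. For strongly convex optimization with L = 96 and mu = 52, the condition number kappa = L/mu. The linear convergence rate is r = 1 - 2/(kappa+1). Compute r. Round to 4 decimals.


Step 1: Compute the condition number.
kappa = L/mu = 96/52 = 1.8462
Step 2: Compute the convergence rate.
r = 1 - 2/(kappa + 1) = 1 - 2*mu/(L + mu) = (L - mu)/(L + mu) = 44/148 = 0.2973


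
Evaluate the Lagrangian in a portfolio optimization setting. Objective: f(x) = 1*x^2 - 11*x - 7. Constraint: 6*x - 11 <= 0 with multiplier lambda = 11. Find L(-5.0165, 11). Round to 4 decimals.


Step 1: Evaluate f(x).
f(-5.0165) = 1*(-5.0165)^2 - 11*(-5.0165) - 7 = 73.3468
Step 2: Evaluate g(x).
g(-5.0165) = 6*-5.0165 - 11 = -41.099
Step 3: Compute Lagrangian.
L = 73.3468 + 11*-41.099 = -378.7422


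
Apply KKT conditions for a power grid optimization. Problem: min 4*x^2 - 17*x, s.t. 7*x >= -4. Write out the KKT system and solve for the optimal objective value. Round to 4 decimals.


Step 1: Try lambda = 0 (constraint inactive).
Stationarity: 2*4*x - 17 = 0
x* = 17/(2*4) = 2.125
Check constraint: 7*2.125 = 14.875 >= -4 -- satisfied.
Step 2: Compute optimal value.
f(x*) = 4*2.125^2 - 17*2.125 = -18.0625


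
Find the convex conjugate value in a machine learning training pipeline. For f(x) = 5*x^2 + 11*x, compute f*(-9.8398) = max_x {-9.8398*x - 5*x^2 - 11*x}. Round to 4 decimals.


f*(y) = sup_x {y*x - a*x^2 - b*x} = sup_x {(y-b)*x - a*x^2}
FOC: (y - b) - 2a*x = 0 => x* = (y - b)/(2a)
x* = (-9.8398 - 11)/(2*5) = -2.084
f*(-9.8398) = (y-b)^2/(4a) = (-9.8398 - 11)^2/(4*5)
= 434.2973/20 = 21.7149


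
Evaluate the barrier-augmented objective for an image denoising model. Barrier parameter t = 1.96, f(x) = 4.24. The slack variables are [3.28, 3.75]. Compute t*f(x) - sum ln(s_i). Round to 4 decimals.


Step 1: Compute log-barrier.
ln values: [1.1878, 1.3218]
phi = -(1.1878 + 1.3218) = -2.5096
Step 2: Compute augmented objective.
t*f(x) = 1.96*4.24 = 8.3104
Total = 8.3104 - 2.5096 = 5.8008


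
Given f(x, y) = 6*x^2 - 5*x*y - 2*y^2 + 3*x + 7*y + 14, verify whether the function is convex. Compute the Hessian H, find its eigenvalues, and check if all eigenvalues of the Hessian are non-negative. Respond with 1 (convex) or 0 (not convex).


The Hessian of f(x,y) = 6*x^2 - 5*x*y - 2*y^2 + 3*x + 7*y + 14 is:
H = [[12, -5], [-5, -4]]
Trace = 12 - 4 = 8
Determinant = 12*-4 - (-5)^2 = -73
Discriminant = (8)^2 - 4*-73 = 356.0
Eigenvalues: lambda_1 = -5.434, lambda_2 = 13.434
The function is not convex.

0


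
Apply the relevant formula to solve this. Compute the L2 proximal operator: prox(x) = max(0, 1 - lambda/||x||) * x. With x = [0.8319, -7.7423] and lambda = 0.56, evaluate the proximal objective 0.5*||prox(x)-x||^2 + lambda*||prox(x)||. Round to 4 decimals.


Step 1: Compute ||x||.
||x|| = 7.7869
Step 2: Compute scaling factor.
scale = max(0, 1 - 0.56/7.7869) = 0.9281
Step 3: prox(x) = [0.7721, -7.1855]
||prox(x)|| = 7.2269
Step 4: Proximal objective.
0.5*||prox-x||^2 = 0.1568
lambda*||prox|| = 4.0471
Total = 4.2038


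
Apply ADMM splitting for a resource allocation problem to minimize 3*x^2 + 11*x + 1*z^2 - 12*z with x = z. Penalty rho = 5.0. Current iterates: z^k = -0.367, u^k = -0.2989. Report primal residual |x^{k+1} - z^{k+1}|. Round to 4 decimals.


ADMM iteration with rho = 5.0, z^k = -0.367, u^k = -0.2989
Step 1: x-update.
Minimize 3*x^2 + 11*x + (5.0/2)*(x + 0.367 - 0.2989)^2
FOC: (2*3 + 5.0)*x = -11 + 5.0*(-0.367 + 0.2989)
x^{k+1} = -1.031
Step 2: z-update.
Minimize 1*z^2 - 12*z + (5.0/2)*(-1.031 - z - 0.2989)^2
FOC: (2*1 + 5.0)*z = 12 + 5.0*(-1.031 - 0.2989)
z^{k+1} = 0.7644
Step 3: u-update.
u^{k+1} = -0.2989 - 1.031 - 0.7644 = -2.0942
Step 4: Primal residual = |-1.031 - 0.7644| = 1.7953


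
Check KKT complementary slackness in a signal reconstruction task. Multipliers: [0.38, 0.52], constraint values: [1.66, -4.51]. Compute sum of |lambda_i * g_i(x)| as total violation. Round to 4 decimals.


KKT complementary slackness check:
lambda_1 * g_1 = 0.38 * 1.66 = 0.6308
lambda_2 * g_2 = 0.52 * -4.51 = -2.3452
Total violation = 0.6308 + 2.3452 = 2.976


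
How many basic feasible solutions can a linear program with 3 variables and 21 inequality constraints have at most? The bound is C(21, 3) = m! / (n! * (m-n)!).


Each vertex corresponds to some choice of n active constraints out of m, so the number of vertices is at most C(m, n) = m! / (n!(m-n)!).
m = 21, n = 3
Numerator: 21 * 20 * 19
Denominator: 3! = 6
C(21, 3) = 1330


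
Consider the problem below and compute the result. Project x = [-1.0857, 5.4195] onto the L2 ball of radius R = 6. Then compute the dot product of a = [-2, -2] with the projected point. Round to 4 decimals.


Step 1: Compute ||x|| (intermediates to 6 decimals).
||x|| = sqrt((-1.0857)^2 + 5.4195^2) = 5.527181
Step 2: Project.
Since ||x|| <= R, proj = x (no scaling needed).
proj(x) = [-1.0857, 5.4195]
Step 3: Dot product.
a^T * proj(x) = -2*(-1.0857) - 2*5.4195 = -8.6676


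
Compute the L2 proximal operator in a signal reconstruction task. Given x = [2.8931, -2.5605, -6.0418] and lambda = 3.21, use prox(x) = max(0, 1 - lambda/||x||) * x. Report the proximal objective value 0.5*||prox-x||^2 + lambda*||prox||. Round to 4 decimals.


Step 1: Compute ||x||.
||x|| = 7.1714
Step 2: Compute scaling factor.
scale = max(0, 1 - 3.21/7.1714) = 0.5524
Step 3: prox(x) = [1.5981, -1.4144, -3.3374]
||prox(x)|| = 3.9614
Step 4: Proximal objective.
0.5*||prox-x||^2 = 5.1521
lambda*||prox|| = 12.7161
Total = 17.8683


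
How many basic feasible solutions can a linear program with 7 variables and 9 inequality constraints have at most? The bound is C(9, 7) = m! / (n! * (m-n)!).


Each vertex corresponds to some choice of n active constraints out of m, so the number of vertices is at most C(m, n) = m! / (n!(m-n)!).
m = 9, n = 7
Numerator: 9 * 8 * 7 * 6 * 5 * 4 * 3
Denominator: 7! = 5040
C(9, 7) = 36


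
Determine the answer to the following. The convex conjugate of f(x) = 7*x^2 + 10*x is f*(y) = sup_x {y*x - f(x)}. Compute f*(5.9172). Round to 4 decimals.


f*(y) = sup_x {y*x - a*x^2 - b*x} = sup_x {(y-b)*x - a*x^2}
FOC: (y - b) - 2a*x = 0 => x* = (y - b)/(2a)
x* = (5.9172 - 10)/(2*7) = -0.2916
f*(5.9172) = (y-b)^2/(4a) = (5.9172 - 10)^2/(4*7)
= 16.6693/28 = 0.5953


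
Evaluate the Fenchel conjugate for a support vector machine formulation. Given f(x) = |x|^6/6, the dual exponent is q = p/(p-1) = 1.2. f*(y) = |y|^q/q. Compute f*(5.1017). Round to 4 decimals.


The conjugate exponent q satisfies 1/p + 1/q = 1.
p = 6, so q = 6/(6 - 1) = 1.2
|y|^q = 5.1017^1.2 = 7.0674
f*(5.1017) = 7.0674 / 1.2 = 5.8895


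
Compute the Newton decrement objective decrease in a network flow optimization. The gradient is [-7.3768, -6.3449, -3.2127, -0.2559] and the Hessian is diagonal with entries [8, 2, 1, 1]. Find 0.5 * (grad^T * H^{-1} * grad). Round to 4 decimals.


Step 1: H is diagonal, so H^(-1) * g = [-0.9221, -3.1725, -3.2127, -0.2559].
Step 2: g^T H^(-1) g = sum_i g_i^2 / H_ii
  = (-7.3768)^2/8 + (-6.3449)^2/2 + (-3.2127)^2/1 + (-0.2559)^2/1
  = 6.8021 + 20.1289 + 10.3214 + 0.0655 = 37.318
Step 3: Objective decrease = 0.5 * g^T H^(-1) g = 18.659


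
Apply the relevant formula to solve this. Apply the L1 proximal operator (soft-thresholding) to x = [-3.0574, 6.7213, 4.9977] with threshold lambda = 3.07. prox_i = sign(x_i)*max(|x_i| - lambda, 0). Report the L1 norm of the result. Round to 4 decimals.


Soft-thresholding with lambda = 3.07:
prox(-3.0574) = sign(-3.0574)*max(|-3.0574| - 3.07, 0) = 0.0
prox(6.7213) = sign(6.7213)*max(|6.7213| - 3.07, 0) = 3.6513
prox(4.9977) = sign(4.9977)*max(|4.9977| - 3.07, 0) = 1.9277
prox(x) = [0.0, 3.6513, 1.9277]
||prox(x)||_1 = 0.0 + 3.6513 + 1.9277 = 5.579


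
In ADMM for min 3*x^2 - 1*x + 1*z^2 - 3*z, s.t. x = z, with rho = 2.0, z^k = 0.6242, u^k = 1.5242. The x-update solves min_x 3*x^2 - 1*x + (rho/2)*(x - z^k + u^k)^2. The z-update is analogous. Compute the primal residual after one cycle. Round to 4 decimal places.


ADMM iteration with rho = 2.0, z^k = 0.6242, u^k = 1.5242
Step 1: x-update.
Minimize 3*x^2 - 1*x + (2.0/2)*(x - 0.6242 + 1.5242)^2
FOC: (2*3 + 2.0)*x = 1 + 2.0*(0.6242 - 1.5242)
x^{k+1} = -0.1
Step 2: z-update.
Minimize 1*z^2 - 3*z + (2.0/2)*(-0.1 - z + 1.5242)^2
FOC: (2*1 + 2.0)*z = 3 + 2.0*(-0.1 + 1.5242)
z^{k+1} = 1.4621
Step 3: u-update.
u^{k+1} = 1.5242 - 0.1 - 1.4621 = -0.0379
Step 4: Primal residual = |-0.1 - 1.4621| = 1.5621


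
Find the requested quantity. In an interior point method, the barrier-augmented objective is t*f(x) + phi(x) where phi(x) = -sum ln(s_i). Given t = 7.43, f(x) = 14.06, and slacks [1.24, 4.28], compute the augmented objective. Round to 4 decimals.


Step 1: Compute log-barrier.
ln values: [0.2151, 1.454]
phi = -(0.2151 + 1.454) = -1.6691
Step 2: Compute augmented objective.
t*f(x) = 7.43*14.06 = 104.4658
Total = 104.4658 - 1.6691 = 102.7967


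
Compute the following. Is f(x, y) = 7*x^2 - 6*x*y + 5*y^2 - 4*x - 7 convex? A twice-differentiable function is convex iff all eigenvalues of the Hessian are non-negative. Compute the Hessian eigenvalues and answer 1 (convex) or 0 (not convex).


The Hessian of f(x,y) = 7*x^2 - 6*x*y + 5*y^2 - 4*x - 7 is:
H = [[14, -6], [-6, 10]]
Trace = 14 + 10 = 24
Determinant = 14*10 - (-6)^2 = 104
Discriminant = (24)^2 - 4*104 = 160.0
Eigenvalues: lambda_1 = 5.6754, lambda_2 = 18.3246
The function is convex.

1


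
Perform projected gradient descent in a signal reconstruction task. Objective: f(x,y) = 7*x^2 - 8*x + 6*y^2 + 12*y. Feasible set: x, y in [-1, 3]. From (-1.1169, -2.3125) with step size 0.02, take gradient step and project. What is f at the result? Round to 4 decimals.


Step 1: Compute gradient at (-1.1169, -2.3125).
grad_x = 2*7*-1.1169 - 8 = -23.6366
grad_y = 2*6*-2.3125 + 12 = -15.75
Step 2: Gradient step.
x_raw = -1.1169 - 0.02*-23.6366 = -0.6442
y_raw = -2.3125 - 0.02*-15.75 = -1.9975
Step 3: Project onto [-1, 3].
x_proj = clip(-0.6442) = -0.6442
y_proj = clip(-1.9975) = -1.0
Step 4: Evaluate f.
f(-0.6442, -1.0) = 2.058


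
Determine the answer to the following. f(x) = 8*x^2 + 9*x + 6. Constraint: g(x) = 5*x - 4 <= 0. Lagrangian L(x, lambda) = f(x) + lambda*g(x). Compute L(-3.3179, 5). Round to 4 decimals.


Step 1: Evaluate f(x).
f(-3.3179) = 8*(-3.3179)^2 + 9*(-3.3179) + 6 = 64.2066
Step 2: Evaluate g(x).
g(-3.3179) = 5*-3.3179 - 4 = -20.5895
Step 3: Compute Lagrangian.
L = 64.2066 + 5*-20.5895 = -38.7409


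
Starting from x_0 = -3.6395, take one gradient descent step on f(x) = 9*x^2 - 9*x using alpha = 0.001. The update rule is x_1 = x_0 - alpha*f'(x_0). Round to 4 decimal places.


We compute the gradient at x_0 and apply the update.
f'(x) = 18*x - 9
f'(-3.6395) = 18*-3.6395 - 9 = -74.511
x_1 = -3.6395 - 0.001*-74.511 = -3.565


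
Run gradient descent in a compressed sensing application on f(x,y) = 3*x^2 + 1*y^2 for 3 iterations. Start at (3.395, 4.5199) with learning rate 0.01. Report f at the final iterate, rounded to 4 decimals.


Gradient descent on f(x,y) = 3*x^2 + 1*y^2.
Starting point: (3.395, 4.5199), alpha = 0.01
Step 1: grad_x = 2*3*3.395 = 20.37, grad_y = 2*1*4.5199 = 9.0398
  x_1 = 3.395 - 0.01*20.37 = 3.1913
  y_1 = 4.5199 - 0.01*9.0398 = 4.4295
Step 2: grad_x = 2*3*3.1913 = 19.1478, grad_y = 2*1*4.4295 = 8.859
  x_2 = 3.1913 - 0.01*19.1478 = 2.9998
  y_2 = 4.4295 - 0.01*8.859 = 4.3409
Step 3: grad_x = 2*3*2.9998 = 17.9989, grad_y = 2*1*4.3409 = 8.6818
  x_3 = 2.9998 - 0.01*17.9989 = 2.8198
  y_3 = 4.3409 - 0.01*8.6818 = 4.2541
f(2.8198, 4.2541) = 3*2.8198^2 + 1*4.2541^2 = 41.9517


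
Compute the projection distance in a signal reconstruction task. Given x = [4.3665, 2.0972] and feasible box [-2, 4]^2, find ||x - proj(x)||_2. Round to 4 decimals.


Project each component onto [-2, 4].
clip(4.3665) = 4.0, clip(2.0972) = 2.0972
Projection = [4.0, 2.0972]
Squared diffs: [0.1343, 0.0]
Distance = sqrt(0.1343) = 0.3665


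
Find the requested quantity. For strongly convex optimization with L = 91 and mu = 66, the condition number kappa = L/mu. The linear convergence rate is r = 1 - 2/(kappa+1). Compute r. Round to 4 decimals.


Step 1: Compute the condition number.
kappa = L/mu = 91/66 = 1.3788
Step 2: Compute the convergence rate.
r = 1 - 2/(kappa + 1) = 1 - 2*mu/(L + mu) = (L - mu)/(L + mu) = 25/157 = 0.1592


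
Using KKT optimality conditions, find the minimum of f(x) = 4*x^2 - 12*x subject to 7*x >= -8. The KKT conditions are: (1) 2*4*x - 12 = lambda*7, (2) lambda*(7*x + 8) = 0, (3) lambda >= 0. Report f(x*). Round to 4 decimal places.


Step 1: Try lambda = 0 (constraint inactive).
Stationarity: 2*4*x - 12 = 0
x* = 12/(2*4) = 1.5
Check constraint: 7*1.5 = 10.5 >= -8 -- satisfied.
Step 2: Compute optimal value.
f(x*) = 4*1.5^2 - 12*1.5 = -9.0


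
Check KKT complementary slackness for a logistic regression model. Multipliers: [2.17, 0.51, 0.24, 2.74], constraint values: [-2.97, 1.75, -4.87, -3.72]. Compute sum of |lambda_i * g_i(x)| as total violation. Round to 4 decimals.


KKT complementary slackness check:
lambda_1 * g_1 = 2.17 * -2.97 = -6.4449
lambda_2 * g_2 = 0.51 * 1.75 = 0.8925
lambda_3 * g_3 = 0.24 * -4.87 = -1.1688
lambda_4 * g_4 = 2.74 * -3.72 = -10.1928
Total violation = 6.4449 + 0.8925 + 1.1688 + 10.1928 = 18.699


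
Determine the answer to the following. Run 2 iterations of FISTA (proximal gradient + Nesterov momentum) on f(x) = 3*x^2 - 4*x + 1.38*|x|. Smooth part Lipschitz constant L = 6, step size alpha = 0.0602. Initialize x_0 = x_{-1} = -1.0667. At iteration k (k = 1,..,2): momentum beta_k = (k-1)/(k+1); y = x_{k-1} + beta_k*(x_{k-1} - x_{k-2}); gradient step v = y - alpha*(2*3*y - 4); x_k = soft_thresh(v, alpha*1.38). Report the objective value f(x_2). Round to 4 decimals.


FISTA on f(x) = 3*x^2 - 4*x + 1.38*|x|
L = 6, alpha = 0.0602
Iteration 1: beta = 0.0, y = -1.0667 + 0.0*(-1.0667 + 1.0667) = -1.0667
  grad(y) = -10.4002, v = y - alpha*grad = -0.4406
  prox(v) = soft_thresh(-0.4406, 0.0831) = -0.3575
Iteration 2: beta = 0.3333, y = -0.3575 + 0.3333*(-0.3575 + 1.0667) = -0.1211
  grad(y) = -4.7269, v = y - alpha*grad = 0.1634
  prox(v) = soft_thresh(0.1634, 0.0831) = 0.0803
f(x_2) = 3*0.0803^2 - 4*0.0803 + 1.38*|0.0803| = -0.1911


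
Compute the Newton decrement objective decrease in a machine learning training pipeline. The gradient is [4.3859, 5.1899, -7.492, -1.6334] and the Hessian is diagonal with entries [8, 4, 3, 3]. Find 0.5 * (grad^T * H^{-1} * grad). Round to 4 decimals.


Step 1: H is diagonal, so H^(-1) * g = [0.5482, 1.2975, -2.4973, -0.5445].
Step 2: g^T H^(-1) g = sum_i g_i^2 / H_ii
  = (4.3859)^2/8 + (5.1899)^2/4 + (-7.492)^2/3 + (-1.6334)^2/3
  = 2.4045 + 6.7338 + 18.71 + 0.8893 = 28.7376
Step 3: Objective decrease = 0.5 * g^T H^(-1) g = 14.3688


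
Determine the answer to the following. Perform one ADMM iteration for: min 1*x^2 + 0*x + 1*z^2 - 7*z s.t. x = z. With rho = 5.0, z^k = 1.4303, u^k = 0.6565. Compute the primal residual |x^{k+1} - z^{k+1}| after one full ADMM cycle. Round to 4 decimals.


ADMM iteration with rho = 5.0, z^k = 1.4303, u^k = 0.6565
Step 1: x-update.
Minimize 1*x^2 + 0*x + (5.0/2)*(x - 1.4303 + 0.6565)^2
FOC: (2*1 + 5.0)*x = 0 + 5.0*(1.4303 - 0.6565)
x^{k+1} = 0.5527
Step 2: z-update.
Minimize 1*z^2 - 7*z + (5.0/2)*(0.5527 - z + 0.6565)^2
FOC: (2*1 + 5.0)*z = 7 + 5.0*(0.5527 + 0.6565)
z^{k+1} = 1.8637
Step 3: u-update.
u^{k+1} = 0.6565 + 0.5527 - 1.8637 = -0.6545
Step 4: Primal residual = |0.5527 - 1.8637| = 1.311


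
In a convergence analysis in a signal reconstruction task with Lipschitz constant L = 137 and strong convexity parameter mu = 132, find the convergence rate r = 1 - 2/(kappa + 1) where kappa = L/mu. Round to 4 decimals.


Step 1: Compute the condition number.
kappa = L/mu = 137/132 = 1.0379
Step 2: Compute the convergence rate.
r = 1 - 2/(kappa + 1) = 1 - 2*mu/(L + mu) = (L - mu)/(L + mu) = 5/269 = 0.0186


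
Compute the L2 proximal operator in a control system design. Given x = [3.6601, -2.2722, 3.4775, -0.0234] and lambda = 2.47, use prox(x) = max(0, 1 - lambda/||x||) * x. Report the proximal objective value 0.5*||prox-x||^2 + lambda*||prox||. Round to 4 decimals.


Step 1: Compute ||x||.
||x|| = 5.5365
Step 2: Compute scaling factor.
scale = max(0, 1 - 2.47/5.5365) = 0.5539
Step 3: prox(x) = [2.0272, -1.2585, 1.9261, -0.013]
||prox(x)|| = 3.0665
Step 4: Proximal objective.
0.5*||prox-x||^2 = 3.0505
lambda*||prox|| = 7.5743
Total = 10.6247


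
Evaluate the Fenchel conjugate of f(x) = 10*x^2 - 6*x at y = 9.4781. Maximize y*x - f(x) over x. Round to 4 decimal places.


f*(y) = sup_x {y*x - a*x^2 - b*x} = sup_x {(y-b)*x - a*x^2}
FOC: (y - b) - 2a*x = 0 => x* = (y - b)/(2a)
x* = (9.4781 + 6)/(2*10) = 0.7739
f*(9.4781) = (y-b)^2/(4a) = (9.4781 + 6)^2/(4*10)
= 239.5716/40 = 5.9893


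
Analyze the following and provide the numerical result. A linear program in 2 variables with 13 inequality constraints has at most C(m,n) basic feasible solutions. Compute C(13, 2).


Each vertex corresponds to some choice of n active constraints out of m, so the number of vertices is at most C(m, n) = m! / (n!(m-n)!).
m = 13, n = 2
Numerator: 13 * 12
Denominator: 2! = 2
C(13, 2) = 78


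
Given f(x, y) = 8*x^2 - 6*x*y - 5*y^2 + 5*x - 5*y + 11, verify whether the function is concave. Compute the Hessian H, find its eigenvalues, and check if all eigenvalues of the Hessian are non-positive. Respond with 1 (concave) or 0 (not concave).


The Hessian of f(x,y) = 8*x^2 - 6*x*y - 5*y^2 + 5*x - 5*y + 11 is:
H = [[16, -6], [-6, -10]]
Trace = 16 - 10 = 6
Determinant = 16*-10 - (-6)^2 = -196
Discriminant = (6)^2 - 4*-196 = 820.0
Eigenvalues: lambda_1 = -11.3178, lambda_2 = 17.3178
The function is not concave.

0


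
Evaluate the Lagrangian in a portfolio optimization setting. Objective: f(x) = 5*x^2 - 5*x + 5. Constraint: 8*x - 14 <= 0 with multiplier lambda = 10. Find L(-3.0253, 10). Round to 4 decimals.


Step 1: Evaluate f(x).
f(-3.0253) = 5*(-3.0253)^2 - 5*(-3.0253) + 5 = 65.8887
Step 2: Evaluate g(x).
g(-3.0253) = 8*-3.0253 - 14 = -38.2024
Step 3: Compute Lagrangian.
L = 65.8887 + 10*-38.2024 = -316.1353


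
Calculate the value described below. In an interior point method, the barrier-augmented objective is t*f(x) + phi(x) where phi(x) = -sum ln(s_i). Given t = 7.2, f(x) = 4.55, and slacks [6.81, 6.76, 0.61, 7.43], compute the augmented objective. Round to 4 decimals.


Step 1: Compute log-barrier.
ln values: [1.9184, 1.911, -0.4943, 2.0055]
phi = -(1.9184 + 1.911 - 0.4943 + 2.0055) = -5.3406
Step 2: Compute augmented objective.
t*f(x) = 7.2*4.55 = 32.76
Total = 32.76 - 5.3406 = 27.4194


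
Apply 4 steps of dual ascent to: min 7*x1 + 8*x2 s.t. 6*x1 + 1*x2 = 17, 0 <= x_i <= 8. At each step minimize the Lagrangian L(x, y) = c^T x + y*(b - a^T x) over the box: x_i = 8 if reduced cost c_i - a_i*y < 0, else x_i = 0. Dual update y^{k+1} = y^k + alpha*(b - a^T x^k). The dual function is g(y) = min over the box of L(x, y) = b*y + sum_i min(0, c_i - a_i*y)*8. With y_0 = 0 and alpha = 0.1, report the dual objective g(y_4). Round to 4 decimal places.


Dual ascent for LP: min 7*x1 + 8*x2, 6*x1 + 1*x2 = 17, 0 <= x_i <= 8
Step 1: y^k = 0.0, reduced costs: (7.0, 8.0)
  x^k = (0.0, 0.0), subgradient = b - a^T x = 17.0
  y^{k+1} = 0.0 + 0.1*17.0 = 1.7
Step 2: y^k = 1.7, reduced costs: (-3.2, 6.3)
  x^k = (8.0, 0.0), subgradient = b - a^T x = -31.0
  y^{k+1} = 1.7 + 0.1*-31.0 = -1.4
Step 3: y^k = -1.4, reduced costs: (15.4, 9.4)
  x^k = (0.0, 0.0), subgradient = b - a^T x = 17.0
  y^{k+1} = -1.4 + 0.1*17.0 = 0.3
Step 4: y^k = 0.3, reduced costs: (5.2, 7.7)
  x^k = (0.0, 0.0), subgradient = b - a^T x = 17.0
  y^{k+1} = 0.3 + 0.1*17.0 = 2.0
Dual objective at y_4 = 2.0: reduced costs (-5.0, 6.0), box minimizer x = (8.0, 0.0)
g(y_4) = b*y + (c1 - a1*y)*x1 + (c2 - a2*y)*x2 = 17*2.0 + (-5.0)*8.0 + 6.0*0.0 = 34.0 - 40.0 + 0.0 = -6.0


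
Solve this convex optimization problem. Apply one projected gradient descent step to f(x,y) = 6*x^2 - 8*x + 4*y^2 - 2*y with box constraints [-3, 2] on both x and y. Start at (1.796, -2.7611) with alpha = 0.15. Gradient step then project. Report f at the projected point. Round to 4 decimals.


Step 1: Compute gradient at (1.796, -2.7611).
grad_x = 2*6*1.796 - 8 = 13.552
grad_y = 2*4*-2.7611 - 2 = -24.0888
Step 2: Gradient step.
x_raw = 1.796 - 0.15*13.552 = -0.2368
y_raw = -2.7611 - 0.15*-24.0888 = 0.8522
Step 3: Project onto [-3, 2].
x_proj = clip(-0.2368) = -0.2368
y_proj = clip(0.8522) = 0.8522
Step 4: Evaluate f.
f(-0.2368, 0.8522) = 3.4315


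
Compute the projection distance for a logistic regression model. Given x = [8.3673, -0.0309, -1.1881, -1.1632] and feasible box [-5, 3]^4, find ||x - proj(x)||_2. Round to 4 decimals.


Project each component onto [-5, 3].
clip(8.3673) = 3.0, clip(-0.0309) = -0.0309, clip(-1.1881) = -1.1881, clip(-1.1632) = -1.1632
Projection = [3.0, -0.0309, -1.1881, -1.1632]
Squared diffs: [28.8079, 0.0, 0.0, 0.0]
Distance = sqrt(28.8079) = 5.3673


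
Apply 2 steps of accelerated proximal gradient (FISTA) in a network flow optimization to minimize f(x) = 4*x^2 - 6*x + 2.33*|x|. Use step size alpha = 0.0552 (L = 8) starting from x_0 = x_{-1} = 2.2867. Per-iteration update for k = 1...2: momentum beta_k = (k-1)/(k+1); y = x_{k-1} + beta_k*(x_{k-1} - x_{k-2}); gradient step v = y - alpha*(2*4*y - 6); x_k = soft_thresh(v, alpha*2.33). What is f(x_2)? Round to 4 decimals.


FISTA on f(x) = 4*x^2 - 6*x + 2.33*|x|
L = 8, alpha = 0.0552
Iteration 1: beta = 0.0, y = 2.2867 + 0.0*(2.2867 - 2.2867) = 2.2867
  grad(y) = 12.2936, v = y - alpha*grad = 1.6081
  prox(v) = soft_thresh(1.6081, 0.1286) = 1.4795
Iteration 2: beta = 0.3333, y = 1.4795 + 0.3333*(1.4795 - 2.2867) = 1.2104
  grad(y) = 3.6832, v = y - alpha*grad = 1.0071
  prox(v) = soft_thresh(1.0071, 0.1286) = 0.8785
f(x_2) = 4*0.8785^2 - 6*0.8785 + 2.33*|0.8785| = -0.1371


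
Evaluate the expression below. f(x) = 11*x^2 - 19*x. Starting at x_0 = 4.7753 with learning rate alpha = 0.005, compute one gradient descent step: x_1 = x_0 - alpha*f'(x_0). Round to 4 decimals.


We compute the gradient at x_0 and apply the update.
f'(x) = 22*x - 19
f'(4.7753) = 22*4.7753 - 19 = 86.0566
x_1 = 4.7753 - 0.005*86.0566 = 4.345


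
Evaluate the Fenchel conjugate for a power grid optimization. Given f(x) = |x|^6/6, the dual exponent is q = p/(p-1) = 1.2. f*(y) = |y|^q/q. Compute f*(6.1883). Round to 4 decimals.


The conjugate exponent q satisfies 1/p + 1/q = 1.
p = 6, so q = 6/(6 - 1) = 1.2
|y|^q = 6.1883^1.2 = 8.9102
f*(6.1883) = 8.9102 / 1.2 = 7.4251


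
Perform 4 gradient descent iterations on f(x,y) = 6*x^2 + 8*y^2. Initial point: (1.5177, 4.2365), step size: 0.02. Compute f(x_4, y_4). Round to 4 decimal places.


Gradient descent on f(x,y) = 6*x^2 + 8*y^2.
Starting point: (1.5177, 4.2365), alpha = 0.02
Step 1: grad_x = 2*6*1.5177 = 18.2124, grad_y = 2*8*4.2365 = 67.784
  x_1 = 1.5177 - 0.02*18.2124 = 1.1535
  y_1 = 4.2365 - 0.02*67.784 = 2.8808
Step 2: grad_x = 2*6*1.1535 = 13.8414, grad_y = 2*8*2.8808 = 46.0931
  x_2 = 1.1535 - 0.02*13.8414 = 0.8766
  y_2 = 2.8808 - 0.02*46.0931 = 1.959
Step 3: grad_x = 2*6*0.8766 = 10.5195, grad_y = 2*8*1.959 = 31.3433
  x_3 = 0.8766 - 0.02*10.5195 = 0.6662
  y_3 = 1.959 - 0.02*31.3433 = 1.3321
Step 4: grad_x = 2*6*0.6662 = 7.9948, grad_y = 2*8*1.3321 = 21.3135
  x_4 = 0.6662 - 0.02*7.9948 = 0.5063
  y_4 = 1.3321 - 0.02*21.3135 = 0.9058
f(0.5063, 0.9058) = 6*0.5063^2 + 8*0.9058^2 = 8.1024


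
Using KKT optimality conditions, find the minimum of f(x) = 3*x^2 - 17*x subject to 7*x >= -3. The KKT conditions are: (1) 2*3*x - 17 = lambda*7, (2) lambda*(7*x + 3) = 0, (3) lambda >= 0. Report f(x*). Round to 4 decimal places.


Step 1: Try lambda = 0 (constraint inactive).
Stationarity: 2*3*x - 17 = 0
x* = 17/(2*3) = 17/6 = 2.8333 (rounded; the exact value 17/6 is used below)
Check constraint: 7*2.8333 = 19.8331 >= -3 -- satisfied.
Step 2: Compute optimal value.
f(x*) = 3*(17/6)^2 - 17*(17/6) = -24.0833
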